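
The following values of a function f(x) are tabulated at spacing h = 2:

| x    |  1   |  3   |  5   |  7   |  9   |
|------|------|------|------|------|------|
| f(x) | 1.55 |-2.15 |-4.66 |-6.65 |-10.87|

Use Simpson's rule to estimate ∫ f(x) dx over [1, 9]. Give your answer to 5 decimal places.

-35.89333

h = 2, n = 4.
(h/3)·[y₀ + 4y₁ + 2y₂ + 4y₃ + y₄] = 0.666667·(-53.84) = -35.89333.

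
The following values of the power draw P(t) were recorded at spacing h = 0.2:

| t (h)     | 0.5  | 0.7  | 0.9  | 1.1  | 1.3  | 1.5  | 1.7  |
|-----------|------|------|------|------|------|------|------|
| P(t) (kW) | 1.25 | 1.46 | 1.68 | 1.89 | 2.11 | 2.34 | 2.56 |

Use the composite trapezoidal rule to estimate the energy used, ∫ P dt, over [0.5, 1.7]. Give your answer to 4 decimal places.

h = 0.2, n = 6.
(h/2)·[y₀ + 2y₁ + 2y₂ + 2y₃ + 2y₄ + 2y₅ + y₆] = 0.1·(22.77) = 2.2770.

2.2770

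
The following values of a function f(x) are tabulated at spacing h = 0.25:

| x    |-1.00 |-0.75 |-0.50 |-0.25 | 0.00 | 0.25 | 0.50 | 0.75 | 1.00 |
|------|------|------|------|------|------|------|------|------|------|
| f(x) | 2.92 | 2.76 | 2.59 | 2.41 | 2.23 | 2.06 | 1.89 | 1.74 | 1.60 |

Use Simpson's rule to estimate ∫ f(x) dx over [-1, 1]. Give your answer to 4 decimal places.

4.4850

h = 0.25, n = 8.
(h/3)·[y₀ + 4y₁ + 2y₂ + 4y₃ + 2y₄ + 4y₅ + 2y₆ + 4y₇ + y₈] = 0.083333·(53.82) = 4.4850.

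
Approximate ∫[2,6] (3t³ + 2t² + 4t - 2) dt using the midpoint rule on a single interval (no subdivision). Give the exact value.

M = (b−a)·f(4) = 4·(238) = 952.

952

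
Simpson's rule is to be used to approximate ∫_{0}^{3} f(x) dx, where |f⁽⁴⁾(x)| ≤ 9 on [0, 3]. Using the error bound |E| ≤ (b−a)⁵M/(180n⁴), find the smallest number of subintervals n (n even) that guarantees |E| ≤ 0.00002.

Need 2187/(180n⁴) ≤ 0.00002.
n⁴ ≥ 2187/(180·0.00002) = 607500 ⇒ n ≥ 27.9181, so the smallest even n is 28. (n must be even for Simpson's rule.)

28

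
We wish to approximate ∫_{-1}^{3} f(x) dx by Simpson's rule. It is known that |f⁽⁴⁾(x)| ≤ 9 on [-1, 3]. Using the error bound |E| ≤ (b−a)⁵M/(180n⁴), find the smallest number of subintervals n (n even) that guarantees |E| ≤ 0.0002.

24

Need 9216/(180n⁴) ≤ 0.0002.
n⁴ ≥ 9216/(180·0.0002) = 256000 ⇒ n ≥ 22.4937, so the smallest even n is 24. (n must be even for Simpson's rule.)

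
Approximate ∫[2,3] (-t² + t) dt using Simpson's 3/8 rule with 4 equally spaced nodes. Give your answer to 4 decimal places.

h = (3 − 2)/3 = 0.333333.
Nodes t₀,…,t₃ = 2, 2.333333, 2.666667, 3.
f(t) = -t² + t: f₀=-2, f₁=-3.111111, f₂=-4.444444, f₃=-6.
(3h/8)·[f₀ + 3f₁ + 3f₂ + f₃] = 0.125·(-30.666667) = -3.8333.

-3.8333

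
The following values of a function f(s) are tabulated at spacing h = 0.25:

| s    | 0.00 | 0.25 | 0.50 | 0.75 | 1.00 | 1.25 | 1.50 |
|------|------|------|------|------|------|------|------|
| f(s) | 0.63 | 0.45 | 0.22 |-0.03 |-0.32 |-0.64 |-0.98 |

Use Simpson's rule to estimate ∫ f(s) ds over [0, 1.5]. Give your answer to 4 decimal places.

-0.1192

h = 0.25, n = 6.
(h/3)·[y₀ + 4y₁ + 2y₂ + 4y₃ + 2y₄ + 4y₅ + y₆] = 0.083333·(-1.43) = -0.1192.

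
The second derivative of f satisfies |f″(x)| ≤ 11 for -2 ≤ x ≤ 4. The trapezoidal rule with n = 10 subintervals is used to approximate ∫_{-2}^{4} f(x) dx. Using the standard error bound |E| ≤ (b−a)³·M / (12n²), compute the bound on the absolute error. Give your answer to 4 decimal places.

1.9800

|E| ≤ (6)³·11 / (12·10²) = 2376/1200 = 1.9800.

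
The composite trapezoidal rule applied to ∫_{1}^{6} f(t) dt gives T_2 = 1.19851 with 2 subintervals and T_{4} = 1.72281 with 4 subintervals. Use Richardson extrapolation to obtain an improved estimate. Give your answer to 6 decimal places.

1.897577

R = (4·T_{4} − T_2) / 3 = (4·1.72281 − 1.19851)/3 = (5.69273)/3 = 1.897577.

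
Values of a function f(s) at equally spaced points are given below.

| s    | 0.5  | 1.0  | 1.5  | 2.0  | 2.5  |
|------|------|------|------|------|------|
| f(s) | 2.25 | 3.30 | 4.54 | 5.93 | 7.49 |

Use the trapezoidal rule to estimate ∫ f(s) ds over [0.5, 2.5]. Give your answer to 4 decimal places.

h = 0.5, n = 4.
(h/2)·[y₀ + 2y₁ + 2y₂ + 2y₃ + y₄] = 0.25·(37.28) = 9.3200.

9.3200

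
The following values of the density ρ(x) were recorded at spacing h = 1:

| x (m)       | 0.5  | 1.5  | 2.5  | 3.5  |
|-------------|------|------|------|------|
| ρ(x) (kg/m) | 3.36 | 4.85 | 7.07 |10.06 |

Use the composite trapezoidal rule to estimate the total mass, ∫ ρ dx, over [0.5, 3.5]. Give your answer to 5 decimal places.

18.63000

h = 1, n = 3.
(h/2)·[y₀ + 2y₁ + 2y₂ + y₃] = 0.5·(37.26) = 18.63000.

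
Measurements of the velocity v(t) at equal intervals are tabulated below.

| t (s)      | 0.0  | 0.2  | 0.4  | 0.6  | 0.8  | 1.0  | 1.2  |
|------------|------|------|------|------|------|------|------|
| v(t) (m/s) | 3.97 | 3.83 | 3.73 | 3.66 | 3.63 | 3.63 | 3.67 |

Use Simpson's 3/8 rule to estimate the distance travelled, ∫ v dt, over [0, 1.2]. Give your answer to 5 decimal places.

4.45650

h = 0.2, n = 6.
(3h/8)·[y₀ + 3y₁ + 3y₂ + 2y₃ + 3y₄ + 3y₅ + y₆] = 0.075·(59.42) = 4.45650.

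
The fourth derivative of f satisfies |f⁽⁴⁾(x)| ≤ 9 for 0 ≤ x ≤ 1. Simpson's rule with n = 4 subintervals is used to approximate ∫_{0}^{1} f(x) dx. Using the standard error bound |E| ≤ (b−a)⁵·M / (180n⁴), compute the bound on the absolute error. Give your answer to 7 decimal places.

0.0001953

|E| ≤ (1)⁵·9 / (180·4⁴) = 9/46080 = 0.0001953.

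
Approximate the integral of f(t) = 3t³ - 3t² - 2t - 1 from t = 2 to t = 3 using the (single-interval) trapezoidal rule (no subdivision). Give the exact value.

27

T = (b−a)/2 · [f(2) + f(3)] = 0.5·[7 + 47] = 27.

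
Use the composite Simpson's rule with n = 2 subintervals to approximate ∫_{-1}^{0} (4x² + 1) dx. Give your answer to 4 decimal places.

h = (0 − (-1))/2 = 0.5.
Nodes x₀,…,x₂ = -1, -0.5, 0.
f(x) = 4x² + 1: f₀=5, f₁=2, f₂=1.
(h/3)·[f₀ + 4f₁ + f₂] = 0.166667·(14) = 2.3333.

2.3333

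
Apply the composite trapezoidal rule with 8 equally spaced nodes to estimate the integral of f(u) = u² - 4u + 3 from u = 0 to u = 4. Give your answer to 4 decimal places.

h = (4 − 0)/7 = 0.571429.
Nodes u₀,…,u₇ = 0, 0.571429, 1.142857, 1.714286, 2.285714, 2.857143, 3.428571, 4.
f(u) = u² - 4u + 3: f₀=3, f₁=1.040816, f₂=-0.265306, f₃=-0.918367, f₄=-0.918367, f₅=-0.265306, f₆=1.040816, f₇=3.
(h/2)·[f₀ + 2f₁ + 2f₂ + 2f₃ + 2f₄ + 2f₅ + 2f₆ + f₇] = 0.285714·(5.428571) = 1.5510.

1.5510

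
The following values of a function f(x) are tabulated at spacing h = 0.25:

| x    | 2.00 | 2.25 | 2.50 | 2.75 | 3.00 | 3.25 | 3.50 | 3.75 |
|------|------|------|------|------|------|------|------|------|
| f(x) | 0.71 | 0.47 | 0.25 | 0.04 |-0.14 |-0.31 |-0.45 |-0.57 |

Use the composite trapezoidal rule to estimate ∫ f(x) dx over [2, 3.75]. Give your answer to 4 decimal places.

-0.0175

h = 0.25, n = 7.
(h/2)·[y₀ + 2y₁ + 2y₂ + 2y₃ + 2y₄ + 2y₅ + 2y₆ + y₇] = 0.125·(-0.14) = -0.0175.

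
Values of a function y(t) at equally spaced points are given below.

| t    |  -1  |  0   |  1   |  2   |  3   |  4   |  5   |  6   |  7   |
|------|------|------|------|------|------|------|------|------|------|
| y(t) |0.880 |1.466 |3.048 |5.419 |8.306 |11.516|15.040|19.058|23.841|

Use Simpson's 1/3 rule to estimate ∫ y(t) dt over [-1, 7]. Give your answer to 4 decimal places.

75.7817

h = 1, n = 8.
(h/3)·[y₀ + 4y₁ + 2y₂ + 4y₃ + 2y₄ + 4y₅ + 2y₆ + 4y₇ + y₈] = 0.333333·(227.345) = 75.7817.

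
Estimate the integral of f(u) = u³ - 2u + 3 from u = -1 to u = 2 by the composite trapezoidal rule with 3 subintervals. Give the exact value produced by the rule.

10.5

h = (2 − (-1))/3 = 1.
Nodes u₀,…,u₃ = -1, 0, 1, 2.
f(u) = u³ - 2u + 3: f₀=4, f₁=3, f₂=2, f₃=7.
(h/2)·[f₀ + 2f₁ + 2f₂ + f₃] = 0.5·(21) = 10.5.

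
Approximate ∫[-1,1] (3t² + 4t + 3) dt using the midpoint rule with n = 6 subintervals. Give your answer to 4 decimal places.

7.9444

h = (1 − (-1))/6 = 0.333333.
Midpoints m₁,…,m₆ = -0.833333, -0.5, -0.166667, 0.166667, 0.5, 0.833333.
f(m₁)=1.75, f(m₂)=1.75, f(m₃)=2.416667, f(m₄)=3.75, f(m₅)=5.75, f(m₆)=8.416667.
h·[f(m₁) + f(m₂) + f(m₃) + f(m₄) + f(m₅) + f(m₆)] = 0.333333·(23.833333) = 7.9444.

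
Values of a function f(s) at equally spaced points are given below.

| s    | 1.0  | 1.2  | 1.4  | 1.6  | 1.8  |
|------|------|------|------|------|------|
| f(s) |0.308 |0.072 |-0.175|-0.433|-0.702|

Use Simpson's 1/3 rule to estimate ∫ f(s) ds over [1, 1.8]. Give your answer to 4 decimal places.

h = 0.2, n = 4.
(h/3)·[y₀ + 4y₁ + 2y₂ + 4y₃ + y₄] = 0.066667·(-2.188) = -0.1459.

-0.1459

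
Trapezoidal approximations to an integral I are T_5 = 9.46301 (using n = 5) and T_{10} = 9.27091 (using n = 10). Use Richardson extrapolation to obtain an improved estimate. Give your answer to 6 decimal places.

9.206877

R = (4·T_{10} − T_5) / 3 = (4·9.27091 − 9.46301)/3 = (27.62063)/3 = 9.206877.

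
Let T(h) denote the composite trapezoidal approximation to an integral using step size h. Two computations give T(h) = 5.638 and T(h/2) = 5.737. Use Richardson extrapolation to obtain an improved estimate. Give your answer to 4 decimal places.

5.7700

R = (4·T(h/2) − T(h)) / 3 = (4·5.737 − 5.638)/3 = (17.310)/3 = 5.7700.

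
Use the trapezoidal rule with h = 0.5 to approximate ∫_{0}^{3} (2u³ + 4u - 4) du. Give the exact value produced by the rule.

47.625

h = (3 − 0)/6 = 0.5.
Nodes u₀,…,u₆ = 0, 0.5, 1, 1.5, 2, 2.5, 3.
f(u) = 2u³ + 4u - 4: f₀=-4, f₁=-1.75, f₂=2, f₃=8.75, f₄=20, f₅=37.25, f₆=62.
(h/2)·[f₀ + 2f₁ + 2f₂ + 2f₃ + 2f₄ + 2f₅ + f₆] = 0.25·(190.5) = 47.625.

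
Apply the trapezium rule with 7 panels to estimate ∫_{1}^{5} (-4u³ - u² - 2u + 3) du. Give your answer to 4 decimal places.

-685.3878

h = (5 − 1)/7 = 0.571429.
Nodes u₀,…,u₇ = 1, 1.571429, 2.142857, 2.714286, 3.285714, 3.857143, 4.428571, 5.
f(u) = -4u³ - u² - 2u + 3: f₀=-4, f₁=-18.134111, f₂=-45.236152, f₃=-89.784257, f₄=-156.256560, f₅=-249.131195, f₆=-372.886297, f₇=-532.
(h/2)·[f₀ + 2f₁ + 2f₂ + 2f₃ + 2f₄ + 2f₅ + 2f₆ + f₇] = 0.285714·(-2398.857143) = -685.3878.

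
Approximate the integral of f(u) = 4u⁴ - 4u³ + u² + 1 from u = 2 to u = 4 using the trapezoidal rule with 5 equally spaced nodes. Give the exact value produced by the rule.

h = (4 − 2)/4 = 0.5.
Nodes u₀,…,u₄ = 2, 2.5, 3, 3.5, 4.
f(u) = 4u⁴ - 4u³ + u² + 1: f₀=37, f₁=101, f₂=226, f₃=442, f₄=785.
(h/2)·[f₀ + 2f₁ + 2f₂ + 2f₃ + f₄] = 0.25·(2360) = 590.

590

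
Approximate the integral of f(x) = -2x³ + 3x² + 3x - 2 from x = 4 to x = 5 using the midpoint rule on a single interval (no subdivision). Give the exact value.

-110

M = (b−a)·f(4.5) = 1·(-110) = -110.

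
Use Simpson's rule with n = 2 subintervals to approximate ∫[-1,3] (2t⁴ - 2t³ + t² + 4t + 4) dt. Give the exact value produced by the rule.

116

h = (3 − (-1))/2 = 2.
Nodes t₀,…,t₂ = -1, 1, 3.
f(t) = 2t⁴ - 2t³ + t² + 4t + 4: f₀=5, f₁=9, f₂=133.
(h/3)·[f₀ + 4f₁ + f₂] = 0.666667·(174) = 116.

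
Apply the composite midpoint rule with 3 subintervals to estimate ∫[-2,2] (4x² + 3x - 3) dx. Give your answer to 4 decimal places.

h = (2 − (-2))/3 = 1.333333.
Midpoints m₁,…,m₃ = -1.333333, 0, 1.333333.
f(m₁)=0.111111, f(m₂)=-3, f(m₃)=8.111111.
h·[f(m₁) + f(m₂) + f(m₃)] = 1.333333·(5.222222) = 6.9630.

6.9630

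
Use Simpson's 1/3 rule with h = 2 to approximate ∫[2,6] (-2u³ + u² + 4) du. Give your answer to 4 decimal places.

-554.6667

h = (6 − 2)/2 = 2.
Nodes u₀,…,u₂ = 2, 4, 6.
f(u) = -2u³ + u² + 4: f₀=-8, f₁=-108, f₂=-392.
(h/3)·[f₀ + 4f₁ + f₂] = 0.666667·(-832) = -554.6667.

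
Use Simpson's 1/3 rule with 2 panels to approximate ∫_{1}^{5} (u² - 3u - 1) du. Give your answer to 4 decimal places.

h = (5 − 1)/2 = 2.
Nodes u₀,…,u₂ = 1, 3, 5.
f(u) = u² - 3u - 1: f₀=-3, f₁=-1, f₂=9.
(h/3)·[f₀ + 4f₁ + f₂] = 0.666667·(2) = 1.3333.

1.3333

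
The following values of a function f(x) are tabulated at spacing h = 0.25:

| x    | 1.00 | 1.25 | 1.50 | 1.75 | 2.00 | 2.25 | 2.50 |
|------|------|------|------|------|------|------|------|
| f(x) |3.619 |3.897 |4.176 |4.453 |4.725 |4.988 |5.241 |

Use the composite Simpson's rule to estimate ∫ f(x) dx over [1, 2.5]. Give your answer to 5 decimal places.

6.66783

h = 0.25, n = 6.
(h/3)·[y₀ + 4y₁ + 2y₂ + 4y₃ + 2y₄ + 4y₅ + y₆] = 0.083333·(80.014) = 6.66783.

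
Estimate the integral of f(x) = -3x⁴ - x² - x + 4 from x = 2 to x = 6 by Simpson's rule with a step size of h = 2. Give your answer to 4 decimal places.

h = (6 − 2)/2 = 2.
Nodes x₀,…,x₂ = 2, 4, 6.
f(x) = -3x⁴ - x² - x + 4: f₀=-50, f₁=-784, f₂=-3926.
(h/3)·[f₀ + 4f₁ + f₂] = 0.666667·(-7112) = -4741.3333.

-4741.3333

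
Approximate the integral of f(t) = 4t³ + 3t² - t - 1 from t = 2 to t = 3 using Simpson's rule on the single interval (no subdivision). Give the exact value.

S = (b−a)/6 · [f(2) + 4f(2.5) + f(3)] = 0.166667·[41 + 4·77.75 + 131] = 80.5.

80.5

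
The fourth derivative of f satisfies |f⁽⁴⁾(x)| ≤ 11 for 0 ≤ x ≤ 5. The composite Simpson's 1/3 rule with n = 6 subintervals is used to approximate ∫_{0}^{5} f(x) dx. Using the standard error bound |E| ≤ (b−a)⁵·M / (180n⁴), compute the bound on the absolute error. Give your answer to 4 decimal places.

|E| ≤ (5)⁵·11 / (180·6⁴) = 34375/233280 = 0.1474.

0.1474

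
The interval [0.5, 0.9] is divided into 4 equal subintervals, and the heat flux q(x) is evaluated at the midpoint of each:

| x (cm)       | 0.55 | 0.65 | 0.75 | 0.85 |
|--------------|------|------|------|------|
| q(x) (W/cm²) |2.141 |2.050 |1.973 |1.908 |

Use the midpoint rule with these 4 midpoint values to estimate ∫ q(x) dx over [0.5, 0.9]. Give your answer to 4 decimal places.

h = 0.1, n = 4.
h·[y(m₁) + y(m₂) + y(m₃) + y(m₄)] = 0.1·(8.072) = 0.8072.

0.8072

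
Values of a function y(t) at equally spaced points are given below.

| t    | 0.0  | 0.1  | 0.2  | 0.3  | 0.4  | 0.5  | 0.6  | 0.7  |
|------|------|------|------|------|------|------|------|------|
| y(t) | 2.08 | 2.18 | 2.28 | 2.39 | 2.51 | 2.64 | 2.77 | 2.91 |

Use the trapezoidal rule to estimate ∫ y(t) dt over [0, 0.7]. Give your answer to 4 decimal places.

h = 0.1, n = 7.
(h/2)·[y₀ + 2y₁ + 2y₂ + 2y₃ + 2y₄ + 2y₅ + 2y₆ + y₇] = 0.05·(34.53) = 1.7265.

1.7265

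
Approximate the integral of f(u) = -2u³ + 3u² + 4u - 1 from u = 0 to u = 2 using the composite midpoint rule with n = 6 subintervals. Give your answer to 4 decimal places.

h = (2 − 0)/6 = 0.333333.
Midpoints m₁,…,m₆ = 0.166667, 0.5, 0.833333, 1.166667, 1.5, 1.833333.
f(m₁)=-0.259259, f(m₂)=1.5, f(m₃)=3.259259, f(m₄)=4.574074, f(m₅)=5, f(m₆)=4.092593.
h·[f(m₁) + f(m₂) + f(m₃) + f(m₄) + f(m₅) + f(m₆)] = 0.333333·(18.166667) = 6.0556.

6.0556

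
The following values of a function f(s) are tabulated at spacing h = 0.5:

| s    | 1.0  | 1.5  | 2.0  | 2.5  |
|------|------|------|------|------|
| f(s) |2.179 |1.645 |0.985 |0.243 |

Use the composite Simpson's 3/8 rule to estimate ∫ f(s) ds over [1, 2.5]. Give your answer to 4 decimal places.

1.9335

h = 0.5, n = 3.
(3h/8)·[y₀ + 3y₁ + 3y₂ + y₃] = 0.1875·(10.312) = 1.9335.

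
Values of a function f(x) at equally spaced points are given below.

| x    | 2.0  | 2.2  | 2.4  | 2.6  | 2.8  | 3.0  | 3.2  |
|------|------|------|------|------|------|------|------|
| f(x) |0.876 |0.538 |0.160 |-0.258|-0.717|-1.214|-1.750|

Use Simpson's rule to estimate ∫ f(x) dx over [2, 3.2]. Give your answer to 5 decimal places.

h = 0.2, n = 6.
(h/3)·[y₀ + 4y₁ + 2y₂ + 4y₃ + 2y₄ + 4y₅ + y₆] = 0.066667·(-5.724) = -0.38160.

-0.38160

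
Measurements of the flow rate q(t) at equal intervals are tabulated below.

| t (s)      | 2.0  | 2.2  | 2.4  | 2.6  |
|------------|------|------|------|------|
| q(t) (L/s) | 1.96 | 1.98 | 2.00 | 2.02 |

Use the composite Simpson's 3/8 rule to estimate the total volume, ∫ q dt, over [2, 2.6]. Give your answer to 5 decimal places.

1.19400

h = 0.2, n = 3.
(3h/8)·[y₀ + 3y₁ + 3y₂ + y₃] = 0.075·(15.92) = 1.19400.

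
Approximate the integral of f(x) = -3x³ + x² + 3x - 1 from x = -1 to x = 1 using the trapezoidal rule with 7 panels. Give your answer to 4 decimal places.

h = (1 − (-1))/7 = 0.285714.
Nodes x₀,…,x₇ = -1, -0.714286, -0.428571, -0.142857, 0.142857, 0.428571, 0.714286, 1.
f(x) = -3x³ + x² + 3x - 1: f₀=0, f₁=-1.539359, f₂=-1.865889, f₃=-1.399417, f₄=-0.559767, f₅=0.233236, f₆=0.559767, f₇=0.
(h/2)·[f₀ + 2f₁ + 2f₂ + 2f₃ + 2f₄ + 2f₅ + 2f₆ + f₇] = 0.142857·(-9.142857) = -1.3061.

-1.3061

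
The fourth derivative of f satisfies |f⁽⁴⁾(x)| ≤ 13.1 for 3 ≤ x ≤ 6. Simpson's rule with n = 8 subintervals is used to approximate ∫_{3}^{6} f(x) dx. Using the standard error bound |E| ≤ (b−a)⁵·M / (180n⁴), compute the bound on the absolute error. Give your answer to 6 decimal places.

|E| ≤ (3)⁵·13.1 / (180·8⁴) = 3183.3/737280 = 0.004318.

0.004318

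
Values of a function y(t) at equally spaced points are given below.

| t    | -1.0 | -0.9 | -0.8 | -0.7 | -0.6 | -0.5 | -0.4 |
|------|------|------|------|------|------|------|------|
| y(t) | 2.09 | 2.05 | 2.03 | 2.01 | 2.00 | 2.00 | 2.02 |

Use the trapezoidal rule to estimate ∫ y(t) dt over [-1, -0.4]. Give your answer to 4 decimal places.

h = 0.1, n = 6.
(h/2)·[y₀ + 2y₁ + 2y₂ + 2y₃ + 2y₄ + 2y₅ + y₆] = 0.05·(24.29) = 1.2145.

1.2145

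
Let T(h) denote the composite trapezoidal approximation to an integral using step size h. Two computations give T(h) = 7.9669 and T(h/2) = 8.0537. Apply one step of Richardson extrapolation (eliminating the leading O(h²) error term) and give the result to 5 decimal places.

R = (4·T(h/2) − T(h)) / 3 = (4·8.0537 − 7.9669)/3 = (24.2479)/3 = 8.08263.

8.08263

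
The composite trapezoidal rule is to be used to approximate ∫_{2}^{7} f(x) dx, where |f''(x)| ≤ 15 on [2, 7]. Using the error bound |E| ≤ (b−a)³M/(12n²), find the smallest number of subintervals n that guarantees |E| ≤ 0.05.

Need 1875/(12n²) ≤ 0.05.
n² ≥ 1875/(12·0.05) = 3125 ⇒ n ≥ 55.9017, so the smallest n is 56.

56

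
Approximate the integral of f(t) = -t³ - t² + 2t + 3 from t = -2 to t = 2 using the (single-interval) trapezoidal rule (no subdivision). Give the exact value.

T = (b−a)/2 · [f(-2) + f(2)] = 2·[3 + (-5)] = -4.

-4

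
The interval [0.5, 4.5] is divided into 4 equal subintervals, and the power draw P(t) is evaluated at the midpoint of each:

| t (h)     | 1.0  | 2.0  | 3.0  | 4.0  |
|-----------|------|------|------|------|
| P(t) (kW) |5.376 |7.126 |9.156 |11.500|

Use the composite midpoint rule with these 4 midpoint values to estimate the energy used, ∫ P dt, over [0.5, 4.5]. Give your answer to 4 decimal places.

h = 1, n = 4.
h·[y(m₁) + y(m₂) + y(m₃) + y(m₄)] = 1·(33.158) = 33.1580.

33.1580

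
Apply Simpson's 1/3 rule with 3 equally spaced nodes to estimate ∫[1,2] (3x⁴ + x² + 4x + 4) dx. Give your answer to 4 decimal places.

h = (2 − 1)/2 = 0.5.
Nodes x₀,…,x₂ = 1, 1.5, 2.
f(x) = 3x⁴ + x² + 4x + 4: f₀=12, f₁=27.4375, f₂=64.
(h/3)·[f₀ + 4f₁ + f₂] = 0.166667·(185.75) = 30.9583.

30.9583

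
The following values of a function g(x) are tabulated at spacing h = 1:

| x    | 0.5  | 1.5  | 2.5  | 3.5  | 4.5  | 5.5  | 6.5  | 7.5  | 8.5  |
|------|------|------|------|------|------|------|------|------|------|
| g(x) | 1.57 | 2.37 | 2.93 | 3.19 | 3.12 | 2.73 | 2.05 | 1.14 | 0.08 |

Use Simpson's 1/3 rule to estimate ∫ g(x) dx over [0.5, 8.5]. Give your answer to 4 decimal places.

18.5233

h = 1, n = 8.
(h/3)·[y₀ + 4y₁ + 2y₂ + 4y₃ + 2y₄ + 4y₅ + 2y₆ + 4y₇ + y₈] = 0.333333·(55.57) = 18.5233.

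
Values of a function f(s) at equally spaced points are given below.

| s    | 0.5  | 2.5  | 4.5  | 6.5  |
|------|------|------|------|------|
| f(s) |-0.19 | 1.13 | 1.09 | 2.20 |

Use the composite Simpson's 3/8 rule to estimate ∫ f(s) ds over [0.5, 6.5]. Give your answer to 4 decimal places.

h = 2, n = 3.
(3h/8)·[y₀ + 3y₁ + 3y₂ + y₃] = 0.75·(8.67) = 6.5025.

6.5025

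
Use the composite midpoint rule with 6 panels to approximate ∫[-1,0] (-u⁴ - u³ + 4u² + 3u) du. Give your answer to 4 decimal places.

-0.1248

h = (0 − (-1))/6 = 0.166667.
Midpoints m₁,…,m₆ = -0.916667, -0.75, -0.583333, -0.416667, -0.25, -0.083333.
f(m₁)=0.675299, f(m₂)=0.10546875, f(m₃)=-0.306182, f(m₄)=-0.513358, f(m₅)=-0.48828125, f(m₆)=-0.221692.
h·[f(m₁) + f(m₂) + f(m₃) + f(m₄) + f(m₅) + f(m₆)] = 0.166667·(-0.748746) = -0.1248.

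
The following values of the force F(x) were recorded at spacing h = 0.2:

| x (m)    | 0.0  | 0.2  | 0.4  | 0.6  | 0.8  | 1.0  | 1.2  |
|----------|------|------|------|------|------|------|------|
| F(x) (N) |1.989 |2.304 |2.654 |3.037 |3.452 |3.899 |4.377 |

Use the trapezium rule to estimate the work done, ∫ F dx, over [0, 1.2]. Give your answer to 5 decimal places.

3.70580

h = 0.2, n = 6.
(h/2)·[y₀ + 2y₁ + 2y₂ + 2y₃ + 2y₄ + 2y₅ + y₆] = 0.1·(37.058) = 3.70580.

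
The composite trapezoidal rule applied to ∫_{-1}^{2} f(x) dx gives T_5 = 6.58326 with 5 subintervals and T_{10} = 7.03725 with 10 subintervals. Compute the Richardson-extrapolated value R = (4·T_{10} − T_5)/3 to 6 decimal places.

R = (4·T_{10} − T_5) / 3 = (4·7.03725 − 6.58326)/3 = (21.56574)/3 = 7.188580.

7.188580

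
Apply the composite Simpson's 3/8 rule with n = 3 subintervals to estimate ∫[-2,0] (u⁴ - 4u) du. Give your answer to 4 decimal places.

h = (0 − (-2))/3 = 0.666667.
Nodes u₀,…,u₃ = -2, -1.333333, -0.666667, 0.
f(u) = u⁴ - 4u: f₀=24, f₁=8.493827, f₂=2.864198, f₃=0.
(3h/8)·[f₀ + 3f₁ + 3f₂ + f₃] = 0.25·(58.074074) = 14.5185.

14.5185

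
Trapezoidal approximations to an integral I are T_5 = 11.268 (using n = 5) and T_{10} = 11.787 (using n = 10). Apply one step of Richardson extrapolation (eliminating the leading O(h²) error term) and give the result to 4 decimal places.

R = (4·T_{10} − T_5) / 3 = (4·11.787 − 11.268)/3 = (35.880)/3 = 11.9600.

11.9600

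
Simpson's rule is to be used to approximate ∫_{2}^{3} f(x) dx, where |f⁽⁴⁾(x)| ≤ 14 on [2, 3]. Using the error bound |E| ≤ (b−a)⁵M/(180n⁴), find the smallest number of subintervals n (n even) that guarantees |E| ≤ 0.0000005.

20

Need 14/(180n⁴) ≤ 0.0000005.
n⁴ ≥ 14/(180·0.0000005) = 155556 ⇒ n ≥ 19.8596, so the smallest even n is 20. (n must be even for Simpson's rule.)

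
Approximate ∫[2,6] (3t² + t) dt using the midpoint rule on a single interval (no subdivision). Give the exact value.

M = (b−a)·f(4) = 4·(52) = 208.

208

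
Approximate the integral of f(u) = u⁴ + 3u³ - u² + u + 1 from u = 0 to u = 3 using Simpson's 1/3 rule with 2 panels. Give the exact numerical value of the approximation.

h = (3 − 0)/2 = 1.5.
Nodes u₀,…,u₂ = 0, 1.5, 3.
f(u) = u⁴ + 3u³ - u² + u + 1: f₀=1, f₁=15.4375, f₂=157.
(h/3)·[f₀ + 4f₁ + f₂] = 0.5·(219.75) = 109.875.

109.875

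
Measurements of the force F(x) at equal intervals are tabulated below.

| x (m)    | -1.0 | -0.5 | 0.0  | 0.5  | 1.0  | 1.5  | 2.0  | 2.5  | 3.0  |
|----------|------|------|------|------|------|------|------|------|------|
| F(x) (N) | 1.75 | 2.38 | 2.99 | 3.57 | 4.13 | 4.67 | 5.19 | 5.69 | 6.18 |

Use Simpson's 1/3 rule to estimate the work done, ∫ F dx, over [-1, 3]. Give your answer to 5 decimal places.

16.29833

h = 0.5, n = 8.
(h/3)·[y₀ + 4y₁ + 2y₂ + 4y₃ + 2y₄ + 4y₅ + 2y₆ + 4y₇ + y₈] = 0.166667·(97.79) = 16.29833.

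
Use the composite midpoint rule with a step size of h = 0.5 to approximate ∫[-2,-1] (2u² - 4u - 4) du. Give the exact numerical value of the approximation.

h = (-1 − (-2))/2 = 0.5.
Midpoints m₁,…,m₂ = -1.75, -1.25.
f(m₁)=9.125, f(m₂)=4.125.
h·[f(m₁) + f(m₂)] = 0.5·(13.25) = 6.625.

6.625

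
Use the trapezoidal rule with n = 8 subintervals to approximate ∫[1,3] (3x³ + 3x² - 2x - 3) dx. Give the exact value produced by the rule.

72.4375

h = (3 − 1)/8 = 0.25.
Nodes x₀,…,x₈ = 1, 1.25, 1.5, 1.75, 2, 2.25, 2.5, 2.75, 3.
f(x) = 3x³ + 3x² - 2x - 3: f₀=1, f₁=5.046875, f₂=10.875, f₃=18.765625, f₄=29, f₅=41.859375, f₆=57.625, f₇=76.578125, f₈=99.
(h/2)·[f₀ + 2f₁ + 2f₂ + 2f₃ + 2f₄ + 2f₅ + 2f₆ + 2f₇ + f₈] = 0.125·(579.5) = 72.4375.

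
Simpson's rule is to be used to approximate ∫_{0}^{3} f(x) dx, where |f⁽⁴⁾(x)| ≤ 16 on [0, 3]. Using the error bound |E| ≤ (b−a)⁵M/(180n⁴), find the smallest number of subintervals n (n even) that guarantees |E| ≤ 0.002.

12

Need 3888/(180n⁴) ≤ 0.002.
n⁴ ≥ 3888/(180·0.002) = 10800 ⇒ n ≥ 10.1943, so the smallest even n is 12. (n must be even for Simpson's rule.)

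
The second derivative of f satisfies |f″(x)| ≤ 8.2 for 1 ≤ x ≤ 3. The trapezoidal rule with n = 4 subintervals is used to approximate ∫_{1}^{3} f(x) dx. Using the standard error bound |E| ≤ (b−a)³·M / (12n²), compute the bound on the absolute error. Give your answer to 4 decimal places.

|E| ≤ (2)³·8.2 / (12·4²) = 65.6/192 = 0.3417.

0.3417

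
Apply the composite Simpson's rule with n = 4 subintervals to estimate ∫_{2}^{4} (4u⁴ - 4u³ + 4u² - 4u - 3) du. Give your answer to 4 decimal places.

598.3333

h = (4 − 2)/4 = 0.5.
Nodes u₀,…,u₄ = 2, 2.5, 3, 3.5, 4.
f(u) = 4u⁴ - 4u³ + 4u² - 4u - 3: f₀=37, f₁=105.75, f₂=237, f₃=460.75, f₄=813.
(h/3)·[f₀ + 4f₁ + 2f₂ + 4f₃ + f₄] = 0.166667·(3590) = 598.3333.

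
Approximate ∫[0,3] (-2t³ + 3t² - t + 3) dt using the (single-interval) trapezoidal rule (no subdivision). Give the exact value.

-36

T = (b−a)/2 · [f(0) + f(3)] = 1.5·[3 + (-27)] = -36.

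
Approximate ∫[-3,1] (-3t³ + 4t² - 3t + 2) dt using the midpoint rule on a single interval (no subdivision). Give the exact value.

M = (b−a)·f(-1) = 4·(12) = 48.

48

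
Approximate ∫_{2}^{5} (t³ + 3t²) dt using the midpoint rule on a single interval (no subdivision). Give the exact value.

M = (b−a)·f(3.5) = 3·(79.625) = 238.875.

238.875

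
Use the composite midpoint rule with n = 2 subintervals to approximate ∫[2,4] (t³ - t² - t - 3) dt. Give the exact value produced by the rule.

28

h = (4 − 2)/2 = 1.
Midpoints m₁,…,m₂ = 2.5, 3.5.
f(m₁)=3.875, f(m₂)=24.125.
h·[f(m₁) + f(m₂)] = 1·(28) = 28.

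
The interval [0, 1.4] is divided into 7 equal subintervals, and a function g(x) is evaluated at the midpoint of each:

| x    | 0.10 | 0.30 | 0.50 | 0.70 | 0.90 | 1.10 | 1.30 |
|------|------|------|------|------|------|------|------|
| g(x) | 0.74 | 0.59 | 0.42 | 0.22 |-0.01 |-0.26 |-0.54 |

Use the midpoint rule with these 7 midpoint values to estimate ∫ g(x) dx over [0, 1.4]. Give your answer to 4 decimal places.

h = 0.2, n = 7.
h·[y(m₁) + y(m₂) + y(m₃) + y(m₄) + y(m₅) + y(m₆) + y(m₇)] = 0.2·(1.16) = 0.2320.

0.2320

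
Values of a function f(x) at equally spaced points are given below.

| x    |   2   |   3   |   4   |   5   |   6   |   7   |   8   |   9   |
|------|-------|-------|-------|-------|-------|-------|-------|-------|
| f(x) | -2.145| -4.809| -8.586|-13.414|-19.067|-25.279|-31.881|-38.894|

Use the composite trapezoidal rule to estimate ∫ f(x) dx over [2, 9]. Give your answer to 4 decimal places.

-123.5555

h = 1, n = 7.
(h/2)·[y₀ + 2y₁ + 2y₂ + 2y₃ + 2y₄ + 2y₅ + 2y₆ + y₇] = 0.5·(-247.111) = -123.5555.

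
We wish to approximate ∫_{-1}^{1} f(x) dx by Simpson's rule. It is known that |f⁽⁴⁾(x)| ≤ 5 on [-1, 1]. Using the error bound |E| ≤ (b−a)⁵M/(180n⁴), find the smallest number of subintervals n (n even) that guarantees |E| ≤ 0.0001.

10

Need 160/(180n⁴) ≤ 0.0001.
n⁴ ≥ 160/(180·0.0001) = 8888.89 ⇒ n ≥ 9.7098, so the smallest even n is 10. (n must be even for Simpson's rule.)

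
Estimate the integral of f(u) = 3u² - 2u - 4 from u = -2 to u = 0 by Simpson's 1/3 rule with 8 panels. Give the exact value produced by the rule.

h = (0 − (-2))/8 = 0.25.
Nodes u₀,…,u₈ = -2, -1.75, -1.5, -1.25, -1, -0.75, -0.5, -0.25, 0.
f(u) = 3u² - 2u - 4: f₀=12, f₁=8.6875, f₂=5.75, f₃=3.1875, f₄=1, f₅=-0.8125, f₆=-2.25, f₇=-3.3125, f₈=-4.
(h/3)·[f₀ + 4f₁ + 2f₂ + 4f₃ + 2f₄ + 4f₅ + 2f₆ + 4f₇ + f₈] = 0.083333·(48) = 4.

4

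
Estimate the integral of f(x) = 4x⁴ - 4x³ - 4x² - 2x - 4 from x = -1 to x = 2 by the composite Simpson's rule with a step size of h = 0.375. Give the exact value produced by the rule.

-15.568359375

h = (2 − (-1))/8 = 0.375.
Nodes x₀,…,x₈ = -1, -0.625, -0.25, 0.125, 0.5, 0.875, 1.25, 1.625, 2.
f(x) = 4x⁴ - 4x³ - 4x² - 2x - 4: f₀=2, f₁=-2.7255859375, f₂=-3.671875, f₃=-4.3193359375, f₄=-6.25, f₅=-9.1474609375, f₆=-10.796875, f₇=-7.0849609375, f₈=8.
(h/3)·[f₀ + 4f₁ + 2f₂ + 4f₃ + 2f₄ + 4f₅ + 2f₆ + 4f₇ + f₈] = 0.125·(-124.546875) = -15.568359375.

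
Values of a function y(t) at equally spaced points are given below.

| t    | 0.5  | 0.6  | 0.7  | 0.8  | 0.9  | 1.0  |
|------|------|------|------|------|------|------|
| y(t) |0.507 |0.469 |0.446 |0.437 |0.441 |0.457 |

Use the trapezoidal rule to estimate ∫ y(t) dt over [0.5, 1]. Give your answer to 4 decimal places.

0.2275

h = 0.1, n = 5.
(h/2)·[y₀ + 2y₁ + 2y₂ + 2y₃ + 2y₄ + y₅] = 0.05·(4.550) = 0.2275.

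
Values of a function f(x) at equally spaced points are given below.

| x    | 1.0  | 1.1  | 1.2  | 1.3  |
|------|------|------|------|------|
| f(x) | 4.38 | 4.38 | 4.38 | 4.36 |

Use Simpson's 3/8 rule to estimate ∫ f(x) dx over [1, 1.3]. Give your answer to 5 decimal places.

h = 0.1, n = 3.
(3h/8)·[y₀ + 3y₁ + 3y₂ + y₃] = 0.0375·(35.02) = 1.31325.

1.31325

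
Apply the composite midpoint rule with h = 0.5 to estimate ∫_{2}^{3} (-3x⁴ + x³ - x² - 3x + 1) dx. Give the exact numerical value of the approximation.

h = (3 − 2)/2 = 0.5.
Midpoints m₁,…,m₂ = 2.25, 2.75.
f(m₁)=-76.30859375, f(m₂)=-165.58984375.
h·[f(m₁) + f(m₂)] = 0.5·(-241.8984375) = -120.94921875.

-120.94921875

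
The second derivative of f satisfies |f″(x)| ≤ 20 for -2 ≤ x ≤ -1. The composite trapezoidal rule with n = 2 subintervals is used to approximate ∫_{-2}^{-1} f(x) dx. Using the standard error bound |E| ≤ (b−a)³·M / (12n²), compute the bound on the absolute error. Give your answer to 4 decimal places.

|E| ≤ (1)³·20 / (12·2²) = 20/48 = 0.4167.

0.4167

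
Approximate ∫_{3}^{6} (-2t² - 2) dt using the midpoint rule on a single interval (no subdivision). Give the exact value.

-127.5

M = (b−a)·f(4.5) = 3·(-42.5) = -127.5.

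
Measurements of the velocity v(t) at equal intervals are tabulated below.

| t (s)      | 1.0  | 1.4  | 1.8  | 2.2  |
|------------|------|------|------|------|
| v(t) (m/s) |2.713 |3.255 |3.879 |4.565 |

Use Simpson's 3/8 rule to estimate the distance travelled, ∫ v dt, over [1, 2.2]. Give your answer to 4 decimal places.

4.3020

h = 0.4, n = 3.
(3h/8)·[y₀ + 3y₁ + 3y₂ + y₃] = 0.15·(28.680) = 4.3020.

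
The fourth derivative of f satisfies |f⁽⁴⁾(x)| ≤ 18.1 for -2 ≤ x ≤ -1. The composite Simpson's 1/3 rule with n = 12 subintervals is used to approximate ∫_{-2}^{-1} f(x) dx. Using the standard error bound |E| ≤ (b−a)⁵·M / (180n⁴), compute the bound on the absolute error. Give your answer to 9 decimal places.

|E| ≤ (1)⁵·18.1 / (180·12⁴) = 18.1/3732480 = 0.000004849.

0.000004849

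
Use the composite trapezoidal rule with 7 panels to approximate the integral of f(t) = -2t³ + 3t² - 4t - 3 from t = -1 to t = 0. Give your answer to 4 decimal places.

0.5204

h = (0 − (-1))/7 = 0.142857.
Nodes t₀,…,t₇ = -1, -0.857143, -0.714286, -0.571429, -0.428571, -0.285714, -0.142857, 0.
f(t) = -2t³ + 3t² - 4t - 3: f₀=6, f₁=3.892128, f₂=2.116618, f₃=0.638484, f₄=-0.577259, f₅=-1.565598, f₆=-2.361516, f₇=-3.
(h/2)·[f₀ + 2f₁ + 2f₂ + 2f₃ + 2f₄ + 2f₅ + 2f₆ + f₇] = 0.071429·(7.285714) = 0.5204.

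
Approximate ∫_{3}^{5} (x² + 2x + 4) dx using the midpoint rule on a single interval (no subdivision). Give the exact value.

56

M = (b−a)·f(4) = 2·(28) = 56.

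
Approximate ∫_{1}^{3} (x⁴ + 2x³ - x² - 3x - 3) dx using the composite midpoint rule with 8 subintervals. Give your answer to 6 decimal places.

h = (3 − 1)/8 = 0.25.
Midpoints m₁,…,m₈ = 1.125, 1.375, 1.625, 1.875, 2.125, 2.375, 2.625, 2.875.
f(m₁)=-3.191162109375, f(m₂)=-0.241943359375, f(m₃)=5.039306640625, f(m₄)=13.402587890625, f(m₅)=25.691650390625, f(m₆)=42.843994140625, f(m₇)=65.890869140625, f(m₈)=95.957275390625.
h·[f(m₁) + f(m₂) + f(m₃) + f(m₄) + f(m₅) + f(m₆) + f(m₇) + f(m₈)] = 0.25·(245.392578125) = 61.348145.

61.348145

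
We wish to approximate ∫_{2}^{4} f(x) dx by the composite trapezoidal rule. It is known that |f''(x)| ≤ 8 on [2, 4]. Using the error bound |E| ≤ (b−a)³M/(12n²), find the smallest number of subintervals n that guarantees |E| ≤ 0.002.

Need 64/(12n²) ≤ 0.002.
n² ≥ 64/(12·0.002) = 2666.67 ⇒ n ≥ 51.6398, so the smallest n is 52.

52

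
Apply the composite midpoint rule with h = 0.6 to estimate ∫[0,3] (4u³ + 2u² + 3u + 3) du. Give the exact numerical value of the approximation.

119.7

h = (3 − 0)/5 = 0.6.
Midpoints m₁,…,m₅ = 0.3, 0.9, 1.5, 2.1, 2.7.
f(m₁)=4.188, f(m₂)=10.236, f(m₃)=25.5, f(m₄)=55.164, f(m₅)=104.412.
h·[f(m₁) + f(m₂) + f(m₃) + f(m₄) + f(m₅)] = 0.6·(199.5) = 119.7.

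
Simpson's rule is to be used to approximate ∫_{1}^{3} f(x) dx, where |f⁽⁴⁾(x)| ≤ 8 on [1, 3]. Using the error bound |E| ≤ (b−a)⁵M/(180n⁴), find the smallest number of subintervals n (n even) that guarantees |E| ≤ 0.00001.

Need 256/(180n⁴) ≤ 0.00001.
n⁴ ≥ 256/(180·0.00001) = 142222 ⇒ n ≥ 19.4197, so the smallest even n is 20. (n must be even for Simpson's rule.)

20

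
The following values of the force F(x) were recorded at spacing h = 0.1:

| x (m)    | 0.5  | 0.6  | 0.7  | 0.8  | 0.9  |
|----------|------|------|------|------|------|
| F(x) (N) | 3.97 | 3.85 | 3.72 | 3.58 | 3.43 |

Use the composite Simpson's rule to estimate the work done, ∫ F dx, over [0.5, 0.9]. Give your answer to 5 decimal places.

h = 0.1, n = 4.
(h/3)·[y₀ + 4y₁ + 2y₂ + 4y₃ + y₄] = 0.033333·(44.56) = 1.48533.

1.48533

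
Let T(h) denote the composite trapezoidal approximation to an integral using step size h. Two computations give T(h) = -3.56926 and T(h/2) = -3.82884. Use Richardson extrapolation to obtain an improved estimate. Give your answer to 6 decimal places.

R = (4·T(h/2) − T(h)) / 3 = (4·(-3.82884) − (-3.56926))/3 = (-11.74610)/3 = -3.915367.

-3.915367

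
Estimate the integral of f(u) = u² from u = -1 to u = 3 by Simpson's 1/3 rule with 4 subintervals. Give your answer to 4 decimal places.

h = (3 − (-1))/4 = 1.
Nodes u₀,…,u₄ = -1, 0, 1, 2, 3.
f(u) = u²: f₀=1, f₁=0, f₂=1, f₃=4, f₄=9.
(h/3)·[f₀ + 4f₁ + 2f₂ + 4f₃ + f₄] = 0.333333·(28) = 9.3333.

9.3333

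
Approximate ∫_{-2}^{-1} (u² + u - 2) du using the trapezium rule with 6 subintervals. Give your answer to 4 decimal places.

-1.1620

h = (-1 − (-2))/6 = 0.166667.
Nodes u₀,…,u₆ = -2, -1.833333, -1.666667, -1.5, -1.333333, -1.166667, -1.
f(u) = u² + u - 2: f₀=0, f₁=-0.472222, f₂=-0.888889, f₃=-1.25, f₄=-1.555556, f₅=-1.805556, f₆=-2.
(h/2)·[f₀ + 2f₁ + 2f₂ + 2f₃ + 2f₄ + 2f₅ + f₆] = 0.083333·(-13.944444) = -1.1620.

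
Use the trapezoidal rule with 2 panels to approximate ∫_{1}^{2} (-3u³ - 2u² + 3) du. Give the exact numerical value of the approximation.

h = (2 − 1)/2 = 0.5.
Nodes u₀,…,u₂ = 1, 1.5, 2.
f(u) = -3u³ - 2u² + 3: f₀=-2, f₁=-11.625, f₂=-29.
(h/2)·[f₀ + 2f₁ + f₂] = 0.25·(-54.25) = -13.5625.

-13.5625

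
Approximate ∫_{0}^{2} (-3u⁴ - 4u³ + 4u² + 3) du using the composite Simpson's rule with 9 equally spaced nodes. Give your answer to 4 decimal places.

-18.5365

h = (2 − 0)/8 = 0.25.
Nodes u₀,…,u₈ = 0, 0.25, 0.5, 0.75, 1, 1.25, 1.5, 1.75, 2.
f(u) = -3u⁴ - 4u³ + 4u² + 3: f₀=3, f₁=3.17578125, f₂=3.3125, f₃=2.61328125, f₄=0, f₅=-5.88671875, f₆=-16.6875, f₇=-34.32421875, f₈=-61.
(h/3)·[f₀ + 4f₁ + 2f₂ + 4f₃ + 2f₄ + 4f₅ + 2f₆ + 4f₇ + f₈] = 0.083333·(-222.4375) = -18.5365.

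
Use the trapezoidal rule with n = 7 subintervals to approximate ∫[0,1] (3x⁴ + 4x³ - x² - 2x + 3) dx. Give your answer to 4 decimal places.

h = (1 − 0)/7 = 0.142857.
Nodes x₀,…,x₇ = 0, 0.142857, 0.285714, 0.428571, 0.571429, 0.714286, 0.857143, 1.
f(x) = 3x⁴ + 4x³ - x² - 2x + 3: f₀=3, f₁=2.706789, f₂=2.460225, f₃=2.375260, f₄=2.596835, f₅=3.299875, f₆=4.689296, f₇=7.
(h/2)·[f₀ + 2f₁ + 2f₂ + 2f₃ + 2f₄ + 2f₅ + 2f₆ + f₇] = 0.071429·(46.256560) = 3.3040.

3.3040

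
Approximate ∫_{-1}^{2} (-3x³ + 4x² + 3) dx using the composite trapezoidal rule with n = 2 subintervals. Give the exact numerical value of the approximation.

9.1875

h = (2 − (-1))/2 = 1.5.
Nodes x₀,…,x₂ = -1, 0.5, 2.
f(x) = -3x³ + 4x² + 3: f₀=10, f₁=3.625, f₂=-5.
(h/2)·[f₀ + 2f₁ + f₂] = 0.75·(12.25) = 9.1875.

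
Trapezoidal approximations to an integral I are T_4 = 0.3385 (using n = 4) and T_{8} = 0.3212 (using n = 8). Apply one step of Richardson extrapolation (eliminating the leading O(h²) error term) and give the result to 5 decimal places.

R = (4·T_{8} − T_4) / 3 = (4·0.3212 − 0.3385)/3 = (0.9463)/3 = 0.31543.

0.31543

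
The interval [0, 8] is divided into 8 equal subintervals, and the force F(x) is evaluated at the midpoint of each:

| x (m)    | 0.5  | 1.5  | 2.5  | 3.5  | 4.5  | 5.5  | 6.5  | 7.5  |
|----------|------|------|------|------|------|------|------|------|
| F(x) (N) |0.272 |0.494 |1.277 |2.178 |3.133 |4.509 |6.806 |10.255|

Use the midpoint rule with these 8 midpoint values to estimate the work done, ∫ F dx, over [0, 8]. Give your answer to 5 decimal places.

28.92400

h = 1, n = 8.
h·[y(m₁) + y(m₂) + y(m₃) + y(m₄) + y(m₅) + y(m₆) + y(m₇) + y(m₈)] = 1·(28.924) = 28.92400.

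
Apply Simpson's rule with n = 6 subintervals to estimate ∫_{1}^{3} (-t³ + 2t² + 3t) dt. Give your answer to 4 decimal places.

h = (3 − 1)/6 = 0.333333.
Nodes t₀,…,t₆ = 1, 1.333333, 1.666667, 2, 2.333333, 2.666667, 3.
f(t) = -t³ + 2t² + 3t: f₀=4, f₁=5.185185, f₂=5.925926, f₃=6, f₄=5.185185, f₅=3.259259, f₆=0.
(h/3)·[f₀ + 4f₁ + 2f₂ + 4f₃ + 2f₄ + 4f₅ + f₆] = 0.111111·(84) = 9.3333.

9.3333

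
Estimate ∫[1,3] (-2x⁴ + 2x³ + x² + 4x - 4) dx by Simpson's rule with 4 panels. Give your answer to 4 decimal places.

-40.1667

h = (3 − 1)/4 = 0.5.
Nodes x₀,…,x₄ = 1, 1.5, 2, 2.5, 3.
f(x) = -2x⁴ + 2x³ + x² + 4x - 4: f₀=1, f₁=0.875, f₂=-8, f₃=-34.625, f₄=-91.
(h/3)·[f₀ + 4f₁ + 2f₂ + 4f₃ + f₄] = 0.166667·(-241) = -40.1667.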